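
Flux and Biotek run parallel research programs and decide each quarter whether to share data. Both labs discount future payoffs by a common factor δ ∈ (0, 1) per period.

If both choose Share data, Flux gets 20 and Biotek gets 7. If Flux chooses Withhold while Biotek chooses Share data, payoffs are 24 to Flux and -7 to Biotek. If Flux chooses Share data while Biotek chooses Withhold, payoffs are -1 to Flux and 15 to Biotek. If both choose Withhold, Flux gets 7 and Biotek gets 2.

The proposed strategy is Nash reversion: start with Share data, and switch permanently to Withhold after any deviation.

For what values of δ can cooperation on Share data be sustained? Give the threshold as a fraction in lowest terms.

For Flux: deviation gain 24−20 = 4, per-period punishment loss 20−7 = 13. IC gives δ ≥ 4/17.
For Biotek: gain 8, loss 5 per period, so δ ≥ 8/13.
The tighter constraint is Biotek's, so cooperation needs δ ≥ 8/13.

8/13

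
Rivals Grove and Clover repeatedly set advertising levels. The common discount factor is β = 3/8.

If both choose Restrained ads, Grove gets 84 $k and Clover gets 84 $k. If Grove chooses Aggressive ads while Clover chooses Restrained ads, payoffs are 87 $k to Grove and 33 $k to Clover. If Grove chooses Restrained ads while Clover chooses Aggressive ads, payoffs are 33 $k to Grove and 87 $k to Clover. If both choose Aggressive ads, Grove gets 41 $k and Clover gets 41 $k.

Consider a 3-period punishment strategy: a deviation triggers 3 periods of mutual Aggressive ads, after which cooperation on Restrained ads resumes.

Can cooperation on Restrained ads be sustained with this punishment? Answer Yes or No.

Yes

Comparing payoff streams over the 4 periods until play realigns: cooperate → 84(1+β+…+β^3); deviate → 87 + 41(β+…+β^3).
Cooperation is sustained iff (84−41)(β+…+β^3) ≥ 87−84.
β+…+β^3 = 3/8·(1−(3/8)^3)/(1−3/8) = 0.5684, and (87−84)/(84−41) = 0.0698.
0.5684 ≥ 0.0698, so cooperation is sustainable.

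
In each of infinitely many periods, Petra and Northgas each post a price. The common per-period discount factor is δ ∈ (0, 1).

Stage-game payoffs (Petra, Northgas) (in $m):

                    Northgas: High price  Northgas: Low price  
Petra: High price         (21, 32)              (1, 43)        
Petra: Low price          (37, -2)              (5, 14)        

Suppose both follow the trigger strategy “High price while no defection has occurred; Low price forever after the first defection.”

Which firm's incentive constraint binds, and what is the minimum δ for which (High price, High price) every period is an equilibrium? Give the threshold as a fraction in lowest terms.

For Petra: deviation gain 37−21 = 16, per-period punishment loss 21−5 = 16. IC gives δ ≥ 16/32 = 1/2.
For Northgas: gain 11, loss 18 per period, so δ ≥ 11/29.
The tighter constraint is Petra's, so cooperation needs δ ≥ 1/2.

Petra; δ ≥ 1/2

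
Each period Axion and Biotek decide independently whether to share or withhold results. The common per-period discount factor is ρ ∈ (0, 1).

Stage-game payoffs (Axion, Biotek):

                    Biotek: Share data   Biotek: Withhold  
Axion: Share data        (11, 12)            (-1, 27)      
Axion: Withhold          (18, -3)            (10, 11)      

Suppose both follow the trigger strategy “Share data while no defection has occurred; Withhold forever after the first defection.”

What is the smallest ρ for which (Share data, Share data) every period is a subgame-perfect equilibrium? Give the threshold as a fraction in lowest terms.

Axion's threshold: (18−11)/(18−10) = 7/8.
Biotek's threshold: (27−12)/(27−11) = 15/16.
7/8 < 15/16, so Biotek binds and ρ* = 15/16.

15/16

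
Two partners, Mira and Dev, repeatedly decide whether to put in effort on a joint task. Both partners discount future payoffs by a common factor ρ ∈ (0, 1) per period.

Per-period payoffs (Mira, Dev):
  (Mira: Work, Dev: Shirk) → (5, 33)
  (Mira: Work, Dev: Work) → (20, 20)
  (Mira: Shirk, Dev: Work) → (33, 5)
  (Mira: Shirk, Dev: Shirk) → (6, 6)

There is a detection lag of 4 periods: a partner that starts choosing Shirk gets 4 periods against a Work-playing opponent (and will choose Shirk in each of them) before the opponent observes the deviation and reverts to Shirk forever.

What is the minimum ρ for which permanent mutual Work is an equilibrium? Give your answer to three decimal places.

0.833

Deviating for the 4 undetected periods gains 33−20 = 13 per period over cooperation, then loses 20−6 = 14 per period forever once punishment starts.
Gain: 13(1 + ρ + … + ρ^3); loss: 14·ρ^4/(1−ρ).
No profitable deviation ⇔ 13(1−ρ^4) ≤ 14·ρ^4, i.e. ρ^4 ≥ 13/(13+14) = 13/27.
Hence ρ ≥ (13/27)^(1/4) ≈ 0.833.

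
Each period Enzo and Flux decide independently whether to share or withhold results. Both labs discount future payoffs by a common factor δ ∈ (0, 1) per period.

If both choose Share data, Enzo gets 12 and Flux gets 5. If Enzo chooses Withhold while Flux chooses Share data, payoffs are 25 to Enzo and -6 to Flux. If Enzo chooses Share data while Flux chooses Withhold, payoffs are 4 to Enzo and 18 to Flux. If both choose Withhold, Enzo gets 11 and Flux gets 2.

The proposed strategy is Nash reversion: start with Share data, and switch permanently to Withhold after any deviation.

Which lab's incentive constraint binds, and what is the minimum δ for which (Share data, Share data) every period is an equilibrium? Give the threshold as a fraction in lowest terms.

Enzo; δ ≥ 13/14

Enzo's threshold: (25−12)/(25−11) = 13/14.
Flux's threshold: (18−5)/(18−2) = 13/16.
13/14 > 13/16, so Enzo binds and δ* = 13/14.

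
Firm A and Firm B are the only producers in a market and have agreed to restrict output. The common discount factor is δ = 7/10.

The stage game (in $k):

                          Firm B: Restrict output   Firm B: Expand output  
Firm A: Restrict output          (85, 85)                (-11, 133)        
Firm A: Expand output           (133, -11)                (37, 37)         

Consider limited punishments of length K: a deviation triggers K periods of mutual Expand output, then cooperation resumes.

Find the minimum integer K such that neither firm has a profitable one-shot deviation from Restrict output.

IC: δ(1−δ^K)/(1−δ) ≥ (133−85)/(85−37) = 1.
With δ = 7/10: need 1 − δ^K ≥ 1·(1−7/10)/(7/10), i.e. δ^K ≤ 0.5714.
Since (7/10)^1 = 0.7000 and (7/10)^2 = 0.4900, the smallest such K is 2.

2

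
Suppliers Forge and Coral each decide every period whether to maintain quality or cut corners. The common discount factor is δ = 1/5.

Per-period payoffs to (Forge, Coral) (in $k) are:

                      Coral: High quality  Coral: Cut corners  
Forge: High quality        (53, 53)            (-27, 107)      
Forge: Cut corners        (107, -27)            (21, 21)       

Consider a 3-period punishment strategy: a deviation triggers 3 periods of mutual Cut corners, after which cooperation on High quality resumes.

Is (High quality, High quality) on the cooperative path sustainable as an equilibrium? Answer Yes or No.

Comparing payoff streams over the 4 periods until play realigns: cooperate → 53(1+δ+…+δ^3); deviate → 107 + 21(δ+…+δ^3).
Cooperation is sustained iff (53−21)(δ+…+δ^3) ≥ 107−53.
δ+…+δ^3 = 1/5·(1−(1/5)^3)/(1−1/5) = 0.2480, and (107−53)/(53−21) = 1.6875.
0.2480 < 1.6875, so cooperation is not sustainable.

No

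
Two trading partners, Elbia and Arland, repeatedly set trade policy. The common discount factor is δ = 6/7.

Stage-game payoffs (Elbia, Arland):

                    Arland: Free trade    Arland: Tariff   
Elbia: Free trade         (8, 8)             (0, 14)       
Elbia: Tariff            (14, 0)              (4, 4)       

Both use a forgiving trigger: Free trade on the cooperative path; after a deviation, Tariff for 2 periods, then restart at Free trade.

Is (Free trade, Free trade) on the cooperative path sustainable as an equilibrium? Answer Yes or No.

Yes

IC: δ+…+δ^2 ≥ (14−8)/(8−4) = 3/2.
At δ = 6/7: partial sum = 1.5918 ≥ 1.5000. Cooperation sustainable.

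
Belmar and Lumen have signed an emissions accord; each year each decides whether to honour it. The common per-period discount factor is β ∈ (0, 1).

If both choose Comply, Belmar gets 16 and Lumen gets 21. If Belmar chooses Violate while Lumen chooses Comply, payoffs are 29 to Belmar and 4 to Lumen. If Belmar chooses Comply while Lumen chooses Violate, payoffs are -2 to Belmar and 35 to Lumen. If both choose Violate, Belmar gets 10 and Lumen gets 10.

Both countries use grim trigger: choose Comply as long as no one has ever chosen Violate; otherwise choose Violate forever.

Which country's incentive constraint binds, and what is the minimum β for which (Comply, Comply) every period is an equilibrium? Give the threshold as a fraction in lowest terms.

Belmar; β ≥ 13/19

For Belmar: deviation gain 29−16 = 13, per-period punishment loss 16−10 = 6. IC gives β ≥ 13/19.
For Lumen: gain 14, loss 11 per period, so β ≥ 14/25.
The tighter constraint is Belmar's, so cooperation needs β ≥ 13/19.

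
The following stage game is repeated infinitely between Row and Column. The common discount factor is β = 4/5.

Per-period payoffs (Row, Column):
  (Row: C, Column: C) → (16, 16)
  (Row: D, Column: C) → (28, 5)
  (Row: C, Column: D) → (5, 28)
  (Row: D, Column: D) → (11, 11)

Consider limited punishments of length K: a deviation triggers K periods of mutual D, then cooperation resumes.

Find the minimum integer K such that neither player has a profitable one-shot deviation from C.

No profitable deviation requires (16−11)(β+…+β^K) ≥ 28−16, i.e. β+…+β^K ≥ 12/5 ≈ 2.4000.
With β = 4/5, the partial sums are K=1: 0.8000, K=2: 1.4400, K=3: 1.9520, K=4: 2.3616, K=5: 2.6893.
K = 5 is the first length at which the sum reaches 2.4000.

5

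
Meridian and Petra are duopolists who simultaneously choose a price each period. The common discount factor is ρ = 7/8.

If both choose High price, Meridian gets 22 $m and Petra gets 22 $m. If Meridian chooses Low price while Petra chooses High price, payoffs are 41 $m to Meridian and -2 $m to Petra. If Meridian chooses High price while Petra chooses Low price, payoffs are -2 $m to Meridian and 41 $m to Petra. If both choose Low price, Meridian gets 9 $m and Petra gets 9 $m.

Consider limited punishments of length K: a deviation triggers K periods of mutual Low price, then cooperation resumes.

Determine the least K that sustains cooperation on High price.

2

IC: ρ(1−ρ^K)/(1−ρ) ≥ (41−22)/(22−9) = 19/13.
With ρ = 7/8: need 1 − ρ^K ≥ 19/13·(1−7/8)/(7/8), i.e. ρ^K ≤ 0.7912.
Since (7/8)^1 = 0.8750 and (7/8)^2 = 0.7656, the smallest such K is 2.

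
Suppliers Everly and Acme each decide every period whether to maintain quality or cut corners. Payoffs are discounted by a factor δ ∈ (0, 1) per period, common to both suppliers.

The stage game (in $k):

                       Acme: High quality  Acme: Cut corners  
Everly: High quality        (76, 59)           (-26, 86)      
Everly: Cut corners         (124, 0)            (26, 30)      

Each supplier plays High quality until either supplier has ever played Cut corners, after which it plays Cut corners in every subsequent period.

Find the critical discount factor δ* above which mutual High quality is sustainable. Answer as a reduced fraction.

Everly's threshold: (124−76)/(124−26) = 24/49.
Acme's threshold: (86−59)/(86−30) = 27/56.
24/49 > 27/56, so Everly binds and δ* = 24/49.

24/49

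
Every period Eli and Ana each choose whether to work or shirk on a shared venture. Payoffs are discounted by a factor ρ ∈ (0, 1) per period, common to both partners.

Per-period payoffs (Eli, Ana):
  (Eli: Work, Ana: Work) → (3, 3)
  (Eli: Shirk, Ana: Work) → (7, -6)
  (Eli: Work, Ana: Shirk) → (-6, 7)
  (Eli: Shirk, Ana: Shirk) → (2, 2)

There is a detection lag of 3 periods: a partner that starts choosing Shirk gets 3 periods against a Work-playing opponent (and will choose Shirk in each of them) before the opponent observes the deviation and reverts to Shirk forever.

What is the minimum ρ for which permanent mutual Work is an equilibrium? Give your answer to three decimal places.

0.928

Deviating for the 3 undetected periods gains 7−3 = 4 per period over cooperation, then loses 3−2 = 1 per period forever once punishment starts.
Gain: 4(1 + ρ + … + ρ^2); loss: 1·ρ^3/(1−ρ).
No profitable deviation ⇔ 4(1−ρ^3) ≤ 1·ρ^3, i.e. ρ^3 ≥ 4/(4+1) = 4/5.
Hence ρ ≥ (4/5)^(1/3) ≈ 0.928.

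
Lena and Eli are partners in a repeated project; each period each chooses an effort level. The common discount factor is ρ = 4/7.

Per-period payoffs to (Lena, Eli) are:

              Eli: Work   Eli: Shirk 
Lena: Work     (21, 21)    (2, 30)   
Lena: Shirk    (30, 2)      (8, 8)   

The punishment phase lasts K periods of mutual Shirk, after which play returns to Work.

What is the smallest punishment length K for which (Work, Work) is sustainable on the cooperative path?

2

Need Σ_{k=1}^{K} ρ^k ≥ (30−21)/(21−8) = 0.6923 at ρ = 4/7.
At K = 1 the sum is 0.5714 < 0.6923; at K = 2 it is 0.8980 ≥ 0.6923.
So the minimum punishment length is K = 2.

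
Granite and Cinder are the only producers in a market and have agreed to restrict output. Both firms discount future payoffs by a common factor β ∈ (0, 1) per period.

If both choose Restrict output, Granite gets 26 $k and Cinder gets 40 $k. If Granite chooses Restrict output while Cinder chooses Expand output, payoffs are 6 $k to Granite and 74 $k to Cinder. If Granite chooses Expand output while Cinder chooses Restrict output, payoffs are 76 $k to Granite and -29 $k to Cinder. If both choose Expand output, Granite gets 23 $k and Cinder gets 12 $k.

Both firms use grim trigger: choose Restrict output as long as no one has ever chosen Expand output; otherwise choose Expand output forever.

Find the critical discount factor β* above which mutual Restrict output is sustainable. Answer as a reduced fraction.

50/53

For Granite: deviation gain 76−26 = 50, per-period punishment loss 26−23 = 3. IC gives β ≥ 50/53.
For Cinder: gain 34, loss 28 per period, so β ≥ 34/62 = 17/31.
The tighter constraint is Granite's, so cooperation needs β ≥ 50/53.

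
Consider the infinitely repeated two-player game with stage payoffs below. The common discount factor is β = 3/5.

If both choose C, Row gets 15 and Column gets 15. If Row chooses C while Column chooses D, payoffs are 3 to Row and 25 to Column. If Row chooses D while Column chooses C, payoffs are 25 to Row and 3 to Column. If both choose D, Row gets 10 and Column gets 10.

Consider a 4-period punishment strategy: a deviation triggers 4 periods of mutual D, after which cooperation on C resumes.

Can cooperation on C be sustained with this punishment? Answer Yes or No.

No

IC: β+…+β^4 ≥ (25−15)/(15−10) = 2.
At β = 3/5: partial sum = 1.3056 < 2.0000. Cooperation not sustainable.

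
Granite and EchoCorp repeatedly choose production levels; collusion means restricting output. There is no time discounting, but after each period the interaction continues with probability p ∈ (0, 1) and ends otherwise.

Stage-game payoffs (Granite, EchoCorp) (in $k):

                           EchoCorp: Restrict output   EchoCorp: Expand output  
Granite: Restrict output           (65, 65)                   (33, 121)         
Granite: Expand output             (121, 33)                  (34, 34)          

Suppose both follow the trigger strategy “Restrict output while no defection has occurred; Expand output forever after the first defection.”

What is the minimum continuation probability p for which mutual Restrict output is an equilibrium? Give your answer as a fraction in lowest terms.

56/87

Expected cooperation value is 65 + p·65 + p²·65 + … = 65/(1−p); deviation gives 121 + p·34/(1−p).
65 ≥ 121(1−p) + 34p ⇒ 87p ≥ 56 ⇒ p ≥ 56/87.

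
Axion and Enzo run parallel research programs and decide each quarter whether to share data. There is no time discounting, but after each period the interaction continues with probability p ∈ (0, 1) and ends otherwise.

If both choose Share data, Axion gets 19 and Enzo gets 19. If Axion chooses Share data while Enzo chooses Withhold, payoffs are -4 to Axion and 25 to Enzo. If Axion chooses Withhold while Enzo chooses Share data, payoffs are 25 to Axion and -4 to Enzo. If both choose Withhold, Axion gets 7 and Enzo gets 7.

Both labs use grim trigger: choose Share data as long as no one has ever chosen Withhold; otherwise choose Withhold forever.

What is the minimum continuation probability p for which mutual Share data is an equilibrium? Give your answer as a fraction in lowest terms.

1/3

With no time discounting, the continuation probability p plays the role of the discount factor.
Grim-trigger IC: 19/(1−p) ≥ 25 + 7p/(1−p) ⇒ p ≥ (25−19)/(25−7) = 1/3.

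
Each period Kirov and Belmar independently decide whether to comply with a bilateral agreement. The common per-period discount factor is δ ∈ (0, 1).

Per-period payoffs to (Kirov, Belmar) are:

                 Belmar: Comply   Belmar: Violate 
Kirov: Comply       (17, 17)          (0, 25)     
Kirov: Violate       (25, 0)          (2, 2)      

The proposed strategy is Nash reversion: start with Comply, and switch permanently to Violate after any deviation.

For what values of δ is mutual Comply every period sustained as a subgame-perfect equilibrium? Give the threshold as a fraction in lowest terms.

8/23

17/(1−δ) ≥ 25 + 2δ/(1−δ)
17 ≥ 25 − 23δ
δ ≥ 8/23.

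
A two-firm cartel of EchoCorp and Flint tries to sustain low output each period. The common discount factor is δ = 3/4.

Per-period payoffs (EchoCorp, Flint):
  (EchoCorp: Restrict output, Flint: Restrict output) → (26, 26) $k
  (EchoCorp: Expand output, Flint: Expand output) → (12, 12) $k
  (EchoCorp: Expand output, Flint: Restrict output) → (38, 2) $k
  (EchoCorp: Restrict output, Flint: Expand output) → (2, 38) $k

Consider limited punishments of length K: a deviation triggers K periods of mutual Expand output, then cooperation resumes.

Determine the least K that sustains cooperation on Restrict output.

2

Need Σ_{k=1}^{K} δ^k ≥ (38−26)/(26−12) = 0.8571 at δ = 3/4.
At K = 1 the sum is 0.7500 < 0.8571; at K = 2 it is 1.3125 ≥ 0.8571.
So the minimum punishment length is K = 2.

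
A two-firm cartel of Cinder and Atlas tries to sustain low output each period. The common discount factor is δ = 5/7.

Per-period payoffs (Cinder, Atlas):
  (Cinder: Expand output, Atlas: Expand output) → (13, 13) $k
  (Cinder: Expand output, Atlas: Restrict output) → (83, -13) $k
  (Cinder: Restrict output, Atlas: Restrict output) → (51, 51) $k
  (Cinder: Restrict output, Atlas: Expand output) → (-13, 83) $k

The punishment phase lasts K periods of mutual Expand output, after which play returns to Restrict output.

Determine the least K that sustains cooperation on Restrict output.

IC: δ(1−δ^K)/(1−δ) ≥ (83−51)/(51−13) = 16/19.
With δ = 5/7: need 1 − δ^K ≥ 16/19·(1−5/7)/(5/7), i.e. δ^K ≤ 0.6632.
Since (5/7)^1 = 0.7143 and (5/7)^2 = 0.5102, the smallest such K is 2.

2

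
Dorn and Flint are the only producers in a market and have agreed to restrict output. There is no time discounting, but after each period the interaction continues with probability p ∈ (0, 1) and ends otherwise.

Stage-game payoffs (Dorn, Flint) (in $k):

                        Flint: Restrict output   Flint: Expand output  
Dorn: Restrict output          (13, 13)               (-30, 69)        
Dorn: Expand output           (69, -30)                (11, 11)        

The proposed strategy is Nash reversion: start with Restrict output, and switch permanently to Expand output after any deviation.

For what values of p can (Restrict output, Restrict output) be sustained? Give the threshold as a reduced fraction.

28/29

With no time discounting, the continuation probability p plays the role of the discount factor.
Grim-trigger IC: 13/(1−p) ≥ 69 + 11p/(1−p) ⇒ p ≥ (69−13)/(69−11) = 28/29.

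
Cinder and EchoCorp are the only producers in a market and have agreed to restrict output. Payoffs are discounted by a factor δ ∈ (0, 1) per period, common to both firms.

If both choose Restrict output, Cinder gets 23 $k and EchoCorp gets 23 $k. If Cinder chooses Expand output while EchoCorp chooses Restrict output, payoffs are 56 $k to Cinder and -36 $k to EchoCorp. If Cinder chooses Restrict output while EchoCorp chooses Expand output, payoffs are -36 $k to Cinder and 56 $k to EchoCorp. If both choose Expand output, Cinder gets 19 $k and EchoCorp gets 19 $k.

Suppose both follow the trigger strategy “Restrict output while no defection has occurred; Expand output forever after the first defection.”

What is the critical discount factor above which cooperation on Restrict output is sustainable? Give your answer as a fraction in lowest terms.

Cooperation forever yields 23 each period: 23/(1−δ).
Deviating yields 56 once, then 19 forever: 56 + 19δ/(1−δ).
No profitable deviation requires 23/(1−δ) ≥ 56 + 19δ/(1−δ).
Multiplying by (1−δ): 23 ≥ 56(1−δ) + 19δ = 56 − 37δ.
So 37δ ≥ 33, i.e. δ ≥ 33/37.

33/37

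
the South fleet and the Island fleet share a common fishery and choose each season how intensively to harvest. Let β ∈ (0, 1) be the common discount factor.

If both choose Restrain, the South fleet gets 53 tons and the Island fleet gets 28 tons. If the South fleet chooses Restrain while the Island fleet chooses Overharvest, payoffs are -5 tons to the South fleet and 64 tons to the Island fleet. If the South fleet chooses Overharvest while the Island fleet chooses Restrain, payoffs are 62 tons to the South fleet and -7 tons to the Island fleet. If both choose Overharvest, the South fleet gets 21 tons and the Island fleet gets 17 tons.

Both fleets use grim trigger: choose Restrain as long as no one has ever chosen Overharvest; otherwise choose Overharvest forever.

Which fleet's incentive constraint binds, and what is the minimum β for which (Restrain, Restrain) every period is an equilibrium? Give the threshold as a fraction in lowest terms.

the South fleet: cooperation gives 53 each period; deviation gives 62 once then 21 forever.
  53/(1−β) ≥ 62 + 21β/(1−β) ⇒ β ≥ 9/41.
the Island fleet: cooperation gives 28 each period; deviation gives 64 once then 17 forever.
  β ≥ 36/47.
Both must hold, so the binding constraint is the Island fleet's: β ≥ 36/47.

the Island fleet; β ≥ 36/47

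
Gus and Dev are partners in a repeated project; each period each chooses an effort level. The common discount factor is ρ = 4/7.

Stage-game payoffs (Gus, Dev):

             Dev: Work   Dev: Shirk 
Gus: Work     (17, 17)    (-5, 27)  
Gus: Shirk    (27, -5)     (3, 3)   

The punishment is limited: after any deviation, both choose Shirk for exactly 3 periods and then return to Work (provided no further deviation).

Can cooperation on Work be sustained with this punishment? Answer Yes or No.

IC: ρ+…+ρ^3 ≥ (27−17)/(17−3) = 5/7.
At ρ = 4/7: partial sum = 1.0845 ≥ 0.7143. Cooperation sustainable.

Yes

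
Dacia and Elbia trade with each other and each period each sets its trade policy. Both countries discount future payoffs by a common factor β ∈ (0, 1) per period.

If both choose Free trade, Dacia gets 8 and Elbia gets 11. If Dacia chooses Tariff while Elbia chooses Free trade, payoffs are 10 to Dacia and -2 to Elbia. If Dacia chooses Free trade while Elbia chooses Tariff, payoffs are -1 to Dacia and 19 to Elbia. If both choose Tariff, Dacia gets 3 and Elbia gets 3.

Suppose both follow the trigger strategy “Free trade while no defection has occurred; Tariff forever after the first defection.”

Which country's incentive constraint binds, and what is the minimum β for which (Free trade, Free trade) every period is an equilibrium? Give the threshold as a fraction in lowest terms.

For Dacia: deviation gain 10−8 = 2, per-period punishment loss 8−3 = 5. IC gives β ≥ 2/7.
For Elbia: gain 8, loss 8 per period, so β ≥ 8/16 = 1/2.
The tighter constraint is Elbia's, so cooperation needs β ≥ 1/2.

Elbia; β ≥ 1/2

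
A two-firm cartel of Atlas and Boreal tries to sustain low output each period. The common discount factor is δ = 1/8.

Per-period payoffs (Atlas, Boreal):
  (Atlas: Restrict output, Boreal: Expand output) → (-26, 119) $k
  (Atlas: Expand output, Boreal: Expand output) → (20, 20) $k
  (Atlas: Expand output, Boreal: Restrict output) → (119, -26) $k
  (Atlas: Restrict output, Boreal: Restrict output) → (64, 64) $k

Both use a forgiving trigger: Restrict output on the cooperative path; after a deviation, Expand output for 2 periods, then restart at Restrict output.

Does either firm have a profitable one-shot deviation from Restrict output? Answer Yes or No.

IC: δ+…+δ^2 ≥ (119−64)/(64−20) = 5/4.
At δ = 1/8: partial sum = 0.1406 < 1.2500. Cooperation not sustainable.

Yes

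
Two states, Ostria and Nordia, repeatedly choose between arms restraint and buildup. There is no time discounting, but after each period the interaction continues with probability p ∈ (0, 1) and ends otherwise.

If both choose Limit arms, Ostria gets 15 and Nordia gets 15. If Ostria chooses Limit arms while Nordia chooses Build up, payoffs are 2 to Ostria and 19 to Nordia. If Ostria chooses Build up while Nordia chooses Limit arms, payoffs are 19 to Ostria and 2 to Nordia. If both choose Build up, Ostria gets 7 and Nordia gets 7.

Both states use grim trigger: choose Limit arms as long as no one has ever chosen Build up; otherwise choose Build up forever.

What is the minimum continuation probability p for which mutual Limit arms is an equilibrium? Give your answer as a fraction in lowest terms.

With no time discounting, the continuation probability p plays the role of the discount factor.
Grim-trigger IC: 15/(1−p) ≥ 19 + 7p/(1−p) ⇒ p ≥ (19−15)/(19−7) = 1/3.

1/3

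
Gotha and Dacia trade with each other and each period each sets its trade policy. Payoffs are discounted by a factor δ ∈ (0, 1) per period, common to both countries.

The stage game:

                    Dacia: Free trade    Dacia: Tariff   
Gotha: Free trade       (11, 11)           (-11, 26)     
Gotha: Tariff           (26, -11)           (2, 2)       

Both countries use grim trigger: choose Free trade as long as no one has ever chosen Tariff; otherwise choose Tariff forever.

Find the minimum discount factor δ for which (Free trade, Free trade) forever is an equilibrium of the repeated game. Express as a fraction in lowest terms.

5/8

Under grim trigger the critical discount factor is (T−C)/(T−P) with T = 26, C = 11, P = 2.
δ* = (26−11)/(26−2) = 15/24 = 5/8.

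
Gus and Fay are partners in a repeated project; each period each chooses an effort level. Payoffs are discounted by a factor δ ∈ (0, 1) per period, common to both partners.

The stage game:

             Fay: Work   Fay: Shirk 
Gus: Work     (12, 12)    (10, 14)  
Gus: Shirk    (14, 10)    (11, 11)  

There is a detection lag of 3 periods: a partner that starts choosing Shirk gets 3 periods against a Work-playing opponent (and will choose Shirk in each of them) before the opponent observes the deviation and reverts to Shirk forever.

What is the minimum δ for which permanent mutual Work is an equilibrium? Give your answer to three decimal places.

The best deviation is to choose Shirk for all 3 undetected periods, earning 14 each, then 11 forever once detected.
Deviation value: 14(1−δ^3)/(1−δ) + 11δ^3/(1−δ); cooperation value: 12/(1−δ).
IC: 12 ≥ 14(1−δ^3) + 11δ^3 = 14 − 3δ^3.
So δ^3 ≥ 2/3, giving δ ≥ (2/3)^(1/3) ≈ 0.874.

0.874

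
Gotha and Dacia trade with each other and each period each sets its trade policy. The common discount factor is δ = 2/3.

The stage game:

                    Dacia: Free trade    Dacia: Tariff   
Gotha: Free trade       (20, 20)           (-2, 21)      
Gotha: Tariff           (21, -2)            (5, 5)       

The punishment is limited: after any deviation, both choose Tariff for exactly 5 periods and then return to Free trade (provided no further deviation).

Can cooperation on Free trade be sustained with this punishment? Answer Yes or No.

Comparing payoff streams over the 6 periods until play realigns: cooperate → 20(1+δ+…+δ^5); deviate → 21 + 5(δ+…+δ^5).
Cooperation is sustained iff (20−5)(δ+…+δ^5) ≥ 21−20.
δ+…+δ^5 = 2/3·(1−(2/3)^5)/(1−2/3) = 1.7366, and (21−20)/(20−5) = 0.0667.
1.7366 ≥ 0.0667, so cooperation is sustainable.

Yes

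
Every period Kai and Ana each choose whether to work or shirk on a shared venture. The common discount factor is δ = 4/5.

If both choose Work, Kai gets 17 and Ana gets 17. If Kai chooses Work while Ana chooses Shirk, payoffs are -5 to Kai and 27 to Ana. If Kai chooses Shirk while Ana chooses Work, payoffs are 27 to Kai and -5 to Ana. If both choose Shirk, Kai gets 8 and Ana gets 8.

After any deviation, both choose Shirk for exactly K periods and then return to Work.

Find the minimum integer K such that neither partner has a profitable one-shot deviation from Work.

No profitable deviation requires (17−8)(δ+…+δ^K) ≥ 27−17, i.e. δ+…+δ^K ≥ 10/9 ≈ 1.1111.
With δ = 4/5, the partial sums are K=1: 0.8000, K=2: 1.4400.
K = 2 is the first length at which the sum reaches 1.1111.

2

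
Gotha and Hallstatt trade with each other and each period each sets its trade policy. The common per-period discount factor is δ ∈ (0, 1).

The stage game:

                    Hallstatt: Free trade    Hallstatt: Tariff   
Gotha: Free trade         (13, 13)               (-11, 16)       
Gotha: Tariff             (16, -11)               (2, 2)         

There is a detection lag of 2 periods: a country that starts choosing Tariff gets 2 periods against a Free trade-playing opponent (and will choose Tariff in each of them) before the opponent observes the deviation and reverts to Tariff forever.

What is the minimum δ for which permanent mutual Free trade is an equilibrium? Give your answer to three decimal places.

Deviating for the 2 undetected periods gains 16−13 = 3 per period over cooperation, then loses 13−2 = 11 per period forever once punishment starts.
Gain: 3(1 + δ + … + δ^1); loss: 11·δ^2/(1−δ).
No profitable deviation ⇔ 3(1−δ^2) ≤ 11·δ^2, i.e. δ^2 ≥ 3/(3+11) = 3/14.
Hence δ ≥ (3/14)^(1/2) ≈ 0.463.

0.463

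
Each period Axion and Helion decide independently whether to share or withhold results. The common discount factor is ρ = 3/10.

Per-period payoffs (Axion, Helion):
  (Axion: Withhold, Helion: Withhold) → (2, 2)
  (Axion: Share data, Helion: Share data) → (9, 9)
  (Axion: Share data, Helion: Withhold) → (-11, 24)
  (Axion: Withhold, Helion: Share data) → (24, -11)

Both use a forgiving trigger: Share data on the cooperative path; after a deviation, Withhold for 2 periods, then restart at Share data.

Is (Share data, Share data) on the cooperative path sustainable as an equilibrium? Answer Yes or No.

A one-shot deviation gives 24 now, then 2 for 2 periods, then back to 9.
Gain from deviating: (24−9) today; loss: (9−2) in each of the next 2 periods.
No-deviation condition: (9−2)(ρ+…+ρ^2) ≥ 24−9, i.e. ρ+…+ρ^2 ≥ 15/7.
At ρ = 3/10: ρ+…+ρ^2 = 0.3900 < 2.1429.
So cooperation is not sustainable.

No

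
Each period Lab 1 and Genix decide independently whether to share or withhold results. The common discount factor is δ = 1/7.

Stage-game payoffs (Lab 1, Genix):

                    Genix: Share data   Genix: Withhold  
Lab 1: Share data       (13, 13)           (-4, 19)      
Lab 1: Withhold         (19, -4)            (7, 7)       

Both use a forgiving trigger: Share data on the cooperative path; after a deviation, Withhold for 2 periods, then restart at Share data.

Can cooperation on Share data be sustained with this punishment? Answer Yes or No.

No

Comparing payoff streams over the 3 periods until play realigns: cooperate → 13(1+δ+…+δ^2); deviate → 19 + 7(δ+…+δ^2).
Cooperation is sustained iff (13−7)(δ+…+δ^2) ≥ 19−13.
δ+…+δ^2 = 1/7·(1−(1/7)^2)/(1−1/7) = 0.1633, and (19−13)/(13−7) = 1.0000.
0.1633 < 1.0000, so cooperation is not sustainable.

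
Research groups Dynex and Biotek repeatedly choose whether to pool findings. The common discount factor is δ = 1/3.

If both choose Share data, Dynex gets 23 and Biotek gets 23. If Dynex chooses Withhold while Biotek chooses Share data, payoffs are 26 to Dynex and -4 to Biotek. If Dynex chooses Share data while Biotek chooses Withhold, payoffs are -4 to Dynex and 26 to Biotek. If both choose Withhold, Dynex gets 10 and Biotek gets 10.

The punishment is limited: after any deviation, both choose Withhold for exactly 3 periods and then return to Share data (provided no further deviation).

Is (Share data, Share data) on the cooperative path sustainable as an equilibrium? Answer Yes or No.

Yes

IC: δ+…+δ^3 ≥ (26−23)/(23−10) = 3/13.
At δ = 1/3: partial sum = 0.4815 ≥ 0.2308. Cooperation sustainable.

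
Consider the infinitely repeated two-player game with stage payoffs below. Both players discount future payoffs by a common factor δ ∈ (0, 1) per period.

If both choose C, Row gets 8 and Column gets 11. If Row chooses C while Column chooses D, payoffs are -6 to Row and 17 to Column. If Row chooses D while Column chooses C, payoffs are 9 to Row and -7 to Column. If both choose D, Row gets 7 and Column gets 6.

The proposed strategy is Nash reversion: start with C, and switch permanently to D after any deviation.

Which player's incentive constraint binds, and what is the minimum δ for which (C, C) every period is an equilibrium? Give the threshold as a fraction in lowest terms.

For Row: deviation gain 9−8 = 1, per-period punishment loss 8−7 = 1. IC gives δ ≥ 1/2.
For Column: gain 6, loss 5 per period, so δ ≥ 6/11.
The tighter constraint is Column's, so cooperation needs δ ≥ 6/11.

Column; δ ≥ 6/11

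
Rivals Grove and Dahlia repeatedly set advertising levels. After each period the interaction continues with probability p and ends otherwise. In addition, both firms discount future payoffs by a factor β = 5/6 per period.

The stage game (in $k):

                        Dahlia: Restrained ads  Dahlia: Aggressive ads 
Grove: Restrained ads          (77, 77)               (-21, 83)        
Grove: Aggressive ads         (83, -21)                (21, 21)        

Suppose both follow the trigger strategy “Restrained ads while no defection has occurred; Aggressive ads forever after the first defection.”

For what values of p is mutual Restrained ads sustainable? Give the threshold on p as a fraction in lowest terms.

Expected continuation weight on next period's payoff is β·p = 5/6·p, which plays the role of the discount factor.
Cooperation requires 5/6·p ≥ (83−77)/(83−21) = 3/31, hence p ≥ 18/155.

18/155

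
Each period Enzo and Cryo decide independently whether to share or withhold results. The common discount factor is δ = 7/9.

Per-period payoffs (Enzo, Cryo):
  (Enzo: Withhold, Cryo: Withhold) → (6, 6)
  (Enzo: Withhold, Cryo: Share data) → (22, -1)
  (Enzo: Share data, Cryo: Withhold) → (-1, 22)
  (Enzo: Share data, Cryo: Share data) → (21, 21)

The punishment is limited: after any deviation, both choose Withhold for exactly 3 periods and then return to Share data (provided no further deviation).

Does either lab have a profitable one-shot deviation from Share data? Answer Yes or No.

A one-shot deviation gives 22 now, then 6 for 3 periods, then back to 21.
Gain from deviating: (22−21) today; loss: (21−6) in each of the next 3 periods.
No-deviation condition: (21−6)(δ+…+δ^3) ≥ 22−21, i.e. δ+…+δ^3 ≥ 1/15.
At δ = 7/9: δ+…+δ^3 = 1.8532 ≥ 0.0667.
So cooperation is sustainable.

No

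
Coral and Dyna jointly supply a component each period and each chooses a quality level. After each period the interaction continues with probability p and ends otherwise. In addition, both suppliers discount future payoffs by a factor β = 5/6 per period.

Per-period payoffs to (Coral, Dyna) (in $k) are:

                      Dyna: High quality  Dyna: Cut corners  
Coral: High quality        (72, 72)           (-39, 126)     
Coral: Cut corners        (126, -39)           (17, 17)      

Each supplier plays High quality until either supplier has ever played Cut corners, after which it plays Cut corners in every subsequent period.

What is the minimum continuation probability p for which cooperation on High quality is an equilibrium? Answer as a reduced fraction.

Expected continuation weight on next period's payoff is β·p = 5/6·p, which plays the role of the discount factor.
Cooperation requires 5/6·p ≥ (126−72)/(126−17) = 54/109, hence p ≥ 324/545.

324/545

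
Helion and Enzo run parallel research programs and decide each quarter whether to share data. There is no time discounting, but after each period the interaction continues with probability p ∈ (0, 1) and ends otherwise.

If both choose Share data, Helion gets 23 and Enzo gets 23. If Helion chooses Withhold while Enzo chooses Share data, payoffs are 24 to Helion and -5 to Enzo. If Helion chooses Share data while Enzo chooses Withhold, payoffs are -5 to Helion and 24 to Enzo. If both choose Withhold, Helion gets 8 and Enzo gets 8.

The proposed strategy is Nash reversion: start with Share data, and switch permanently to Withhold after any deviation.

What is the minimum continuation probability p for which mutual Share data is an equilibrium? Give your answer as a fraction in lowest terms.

1/16

Expected cooperation value is 23 + p·23 + p²·23 + … = 23/(1−p); deviation gives 24 + p·8/(1−p).
23 ≥ 24(1−p) + 8p ⇒ 16p ≥ 1 ⇒ p ≥ 1/16.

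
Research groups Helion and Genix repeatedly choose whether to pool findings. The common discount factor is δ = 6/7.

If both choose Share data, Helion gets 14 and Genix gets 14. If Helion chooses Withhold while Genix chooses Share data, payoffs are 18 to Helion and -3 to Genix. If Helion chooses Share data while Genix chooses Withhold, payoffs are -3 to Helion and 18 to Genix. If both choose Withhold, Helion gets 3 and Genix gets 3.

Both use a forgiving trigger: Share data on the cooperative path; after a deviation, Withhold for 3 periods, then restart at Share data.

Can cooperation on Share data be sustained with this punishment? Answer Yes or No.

IC: δ+…+δ^3 ≥ (18−14)/(14−3) = 4/11.
At δ = 6/7: partial sum = 2.2216 ≥ 0.3636. Cooperation sustainable.

Yes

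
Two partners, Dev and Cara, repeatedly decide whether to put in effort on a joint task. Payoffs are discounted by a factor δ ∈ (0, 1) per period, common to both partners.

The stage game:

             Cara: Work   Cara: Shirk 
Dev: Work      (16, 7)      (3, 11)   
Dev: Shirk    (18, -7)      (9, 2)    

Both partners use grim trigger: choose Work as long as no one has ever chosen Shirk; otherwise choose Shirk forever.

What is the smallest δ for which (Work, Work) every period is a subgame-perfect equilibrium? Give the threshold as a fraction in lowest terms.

4/9

Dev's threshold: (18−16)/(18−9) = 2/9.
Cara's threshold: (11−7)/(11−2) = 4/9.
2/9 < 4/9, so Cara binds and δ* = 4/9.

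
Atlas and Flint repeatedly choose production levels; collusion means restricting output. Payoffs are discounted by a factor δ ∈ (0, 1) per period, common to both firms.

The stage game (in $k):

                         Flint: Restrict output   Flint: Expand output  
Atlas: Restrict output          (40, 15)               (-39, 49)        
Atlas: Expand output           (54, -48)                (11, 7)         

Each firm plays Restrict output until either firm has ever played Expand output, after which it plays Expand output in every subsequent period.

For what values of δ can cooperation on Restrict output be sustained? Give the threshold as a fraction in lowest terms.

For Atlas: deviation gain 54−40 = 14, per-period punishment loss 40−11 = 29. IC gives δ ≥ 14/43.
For Flint: gain 34, loss 8 per period, so δ ≥ 34/42 = 17/21.
The tighter constraint is Flint's, so cooperation needs δ ≥ 17/21.

17/21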